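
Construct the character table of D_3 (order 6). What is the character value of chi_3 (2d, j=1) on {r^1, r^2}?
Conjugacy classes: {e} of size 1, {r^1, r^2} of size 2, {s, sr, ..., sr^2} of size 3.
Character table:
  irrep \ class              {e} (size 1)  {r^1, r^2} (size 2)  {s, sr, ..., sr^2} (size 3)
  chi_1 (triv)               1             1                    1                          
  chi_2 (sign: r->1, s->-1)  1             1                    -1                         
  chi_3 (2d, j=1)            2             -1                   0                          

Spot check: chi_3 (2d, j=1) on {r^1, r^2} = -1.

Justification: D_3 has order 2*3 = 6 with 3 conjugacy classes, hence 3 irreducibles. Sum of squared dims 1 + 1 + 4 = 6 = |G|. Linear characters come from the abelianisation; the 2-dimensional irreps have character r^k -> 2*cos(2*pi*j*k/3), reflections -> 0.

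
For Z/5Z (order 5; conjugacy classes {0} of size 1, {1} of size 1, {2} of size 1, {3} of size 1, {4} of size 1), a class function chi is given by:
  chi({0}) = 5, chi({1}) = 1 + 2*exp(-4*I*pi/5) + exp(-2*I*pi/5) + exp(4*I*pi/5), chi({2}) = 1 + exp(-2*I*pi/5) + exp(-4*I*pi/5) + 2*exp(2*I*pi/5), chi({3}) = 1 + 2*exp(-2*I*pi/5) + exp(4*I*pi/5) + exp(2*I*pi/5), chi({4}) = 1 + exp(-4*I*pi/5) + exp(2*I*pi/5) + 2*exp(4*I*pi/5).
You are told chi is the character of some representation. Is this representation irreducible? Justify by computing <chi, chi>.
Not irreducible (reducible): <chi, chi> = 7 > 1.

<chi, chi> = (1/|G|) sum_C |C| * |chi(C)|^2 = (1/5)[1*|5|^2 + 1*|1 + 2*exp(-4*I*pi/5) + exp(-2*I*pi/5) + exp(4*I*pi/5)|^2 + 1*|1 + exp(-2*I*pi/5) + exp(-4*I*pi/5) + 2*exp(2*I*pi/5)|^2 + 1*|1 + 2*exp(-2*I*pi/5) + exp(4*I*pi/5) + exp(2*I*pi/5)|^2 + 1*|1 + exp(-4*I*pi/5) + exp(2*I*pi/5) + 2*exp(4*I*pi/5)|^2]
  = (1/5)[(25) + (7 + 5*exp(-2*I*pi/5) + 4*exp(-4*I*pi/5) + 4*exp(4*I*pi/5) + 5*exp(2*I*pi/5)) + (7 + 4*exp(-2*I*pi/5) + 5*exp(-4*I*pi/5) + 5*exp(4*I*pi/5) + 4*exp(2*I*pi/5)) + (7 + 4*exp(-2*I*pi/5) + 5*exp(-4*I*pi/5) + 5*exp(4*I*pi/5) + 4*exp(2*I*pi/5)) + (7 + 5*exp(-2*I*pi/5) + 4*exp(-4*I*pi/5) + 4*exp(4*I*pi/5) + 5*exp(2*I*pi/5))] = 35/5 = 7.
(Exp terms are combined using exp(i*s)*conj(exp(i*t)) = exp(i*(s-t)), and sums of them are collapsed using the identity that for every m > 1 the m distinct m-th roots of unity sum to 0, e.g. 1 + exp(2*I*pi/3) + exp(-2*I*pi/3) = 0.)
A character is irreducible iff <chi, chi> = 1, so this representation is reducible.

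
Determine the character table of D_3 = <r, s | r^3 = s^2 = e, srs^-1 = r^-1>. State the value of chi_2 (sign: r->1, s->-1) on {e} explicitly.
Conjugacy classes: {e} of size 1, {r^1, r^2} of size 2, {s, sr, ..., sr^2} of size 3.
Character table:
  irrep \ class              {e} (size 1)  {r^1, r^2} (size 2)  {s, sr, ..., sr^2} (size 3)
  chi_1 (triv)               1             1                    1                          
  chi_2 (sign: r->1, s->-1)  1             1                    -1                         
  chi_3 (2d, j=1)            2             -1                   0                          

Spot check: chi_2 (sign: r->1, s->-1) on {e} = 1.

Solution. D_3 has order 2*3 = 6 with 3 conjugacy classes, hence 3 irreducibles. Sum of squared dims 1 + 1 + 4 = 6 = |G|. Linear characters come from the abelianisation; the 2-dimensional irreps have character r^k -> 2*cos(2*pi*j*k/3), reflections -> 0.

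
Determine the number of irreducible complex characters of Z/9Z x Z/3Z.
27

Proof sketch: The number of irreducible complex representations of a finite group equals its number of conjugacy classes. Z/9Z x Z/3Z is abelian of order 27, so every element is its own conjugacy class: 27 classes, so Z/9Z x Z/3Z (order 27) has exactly 27 irreducible complex representations.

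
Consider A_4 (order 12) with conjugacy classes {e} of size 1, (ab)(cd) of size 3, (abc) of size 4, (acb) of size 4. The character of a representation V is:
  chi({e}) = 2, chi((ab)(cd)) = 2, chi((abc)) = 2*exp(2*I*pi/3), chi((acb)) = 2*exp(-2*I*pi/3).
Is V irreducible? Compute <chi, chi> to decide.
Not irreducible (reducible): <chi, chi> = 4 > 1.

Proof sketch: <chi, chi> = (1/|G|) sum_C |C| * |chi(C)|^2 = (1/12)[1*|2|^2 + 3*|2|^2 + 4*|2*exp(2*I*pi/3)|^2 + 4*|2*exp(-2*I*pi/3)|^2]
  = (1/12)[(4) + (12) + (16) + (16)] = 48/12 = 4.
(Exp terms are combined using exp(i*s)*conj(exp(i*t)) = exp(i*(s-t)), and sums of them are collapsed using the identity that for every m > 1 the m distinct m-th roots of unity sum to 0, e.g. 1 + exp(2*I*pi/3) + exp(-2*I*pi/3) = 0.)
A character is irreducible iff <chi, chi> = 1, so this representation is reducible.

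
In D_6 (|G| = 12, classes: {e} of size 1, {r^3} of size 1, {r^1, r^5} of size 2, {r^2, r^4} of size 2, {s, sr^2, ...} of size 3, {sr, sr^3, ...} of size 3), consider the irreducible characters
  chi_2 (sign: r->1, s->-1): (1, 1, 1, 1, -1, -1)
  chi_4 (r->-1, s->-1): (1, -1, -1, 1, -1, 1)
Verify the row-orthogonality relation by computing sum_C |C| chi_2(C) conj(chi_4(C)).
Sum = 0; so <chi_2, chi_4> = 0 (distinct irreducibles are orthogonal).

Solution. Compute term by term over conjugacy classes (|C| * chi_2(C) * conj(chi_4(C))):
  1*(1)*conj(1) + 1*(1)*conj(-1) + 2*(1)*conj(-1) + 2*(1)*conj(1) + 3*(-1)*conj(-1) + 3*(-1)*conj(1)
  = (1) + (-1) + (-2) + (2) + (3) + (-3)
  = 0.
Dividing by |G| = 12 gives 0/12 = 0, matching the row-orthogonality relation <chi_2, chi_4> = [chi_2 = chi_4].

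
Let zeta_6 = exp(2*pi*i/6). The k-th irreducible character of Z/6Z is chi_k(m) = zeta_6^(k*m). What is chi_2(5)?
chi_2(5) = zeta_6^10 = exp(-2*I*pi/3)

Working: chi_2(5) = zeta_6^(2*5) = zeta_6^10. Since zeta_6^6 = 1, this equals zeta_6^4 = exp(2*pi*i*4/6) = exp(-2*I*pi/3).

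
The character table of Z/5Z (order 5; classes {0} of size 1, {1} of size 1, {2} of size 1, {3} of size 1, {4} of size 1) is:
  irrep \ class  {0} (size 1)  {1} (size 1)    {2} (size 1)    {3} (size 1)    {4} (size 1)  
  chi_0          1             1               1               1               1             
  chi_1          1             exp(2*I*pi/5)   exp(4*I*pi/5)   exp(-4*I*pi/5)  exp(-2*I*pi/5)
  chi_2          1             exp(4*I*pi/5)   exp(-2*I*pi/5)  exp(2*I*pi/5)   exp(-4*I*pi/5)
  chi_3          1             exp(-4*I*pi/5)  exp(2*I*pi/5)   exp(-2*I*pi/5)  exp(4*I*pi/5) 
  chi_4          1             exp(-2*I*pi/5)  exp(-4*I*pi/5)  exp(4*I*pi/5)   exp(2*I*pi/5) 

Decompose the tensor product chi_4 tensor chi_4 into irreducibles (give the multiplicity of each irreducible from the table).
chi_4 tensor chi_4 = chi_3 (all other irreducibles have multiplicity 0).

Justification: The character of a tensor product is the pointwise product (chi_4 * chi_4)(C) = chi_4(C) * chi_4(C):
  {0}: (1)*(1), {1}: (exp(-2*I*pi/5))*(exp(-2*I*pi/5)), {2}: (exp(-4*I*pi/5))*(exp(-4*I*pi/5)), {3}: (exp(4*I*pi/5))*(exp(4*I*pi/5)), {4}: (exp(2*I*pi/5))*(exp(2*I*pi/5))
so (chi_4 * chi_4) takes values
  {0} -> 1, {1} -> exp(-4*I*pi/5), {2} -> exp(2*I*pi/5), {3} -> exp(-2*I*pi/5), {4} -> exp(4*I*pi/5).
Now take the inner product of this character with each irreducible chi from the table, <chi_4*chi_4, chi> = (1/5) sum_C |C| (chi_4*chi_4)(C) conj(chi(C)):
  <chi_4*chi_4, chi_0> = (1/5)[1*(1)*conj(1) + 1*(exp(-4*I*pi/5))*conj(1) + 1*(exp(2*I*pi/5))*conj(1) + 1*(exp(-2*I*pi/5))*conj(1) + 1*(exp(4*I*pi/5))*conj(1)]
      = (1/5)[(1) + (exp(-4*I*pi/5)) + (exp(2*I*pi/5)) + (exp(-2*I*pi/5)) + (exp(4*I*pi/5))] = 0/5 = 0
  <chi_4*chi_4, chi_1> = (1/5)[1*(1)*conj(1) + 1*(exp(-4*I*pi/5))*conj(exp(2*I*pi/5)) + 1*(exp(2*I*pi/5))*conj(exp(4*I*pi/5)) + 1*(exp(-2*I*pi/5))*conj(exp(-4*I*pi/5)) + 1*(exp(4*I*pi/5))*conj(exp(-2*I*pi/5))]
      = (1/5)[(1) + (exp(4*I*pi/5)) + (exp(-2*I*pi/5)) + (exp(2*I*pi/5)) + (exp(-4*I*pi/5))] = 0/5 = 0
  <chi_4*chi_4, chi_2> = (1/5)[1*(1)*conj(1) + 1*(exp(-4*I*pi/5))*conj(exp(4*I*pi/5)) + 1*(exp(2*I*pi/5))*conj(exp(-2*I*pi/5)) + 1*(exp(-2*I*pi/5))*conj(exp(2*I*pi/5)) + 1*(exp(4*I*pi/5))*conj(exp(-4*I*pi/5))]
      = (1/5)[(1) + (exp(2*I*pi/5)) + (exp(4*I*pi/5)) + (exp(-4*I*pi/5)) + (exp(-2*I*pi/5))] = 0/5 = 0
  <chi_4*chi_4, chi_3> = (1/5)[1*(1)*conj(1) + 1*(exp(-4*I*pi/5))*conj(exp(-4*I*pi/5)) + 1*(exp(2*I*pi/5))*conj(exp(2*I*pi/5)) + 1*(exp(-2*I*pi/5))*conj(exp(-2*I*pi/5)) + 1*(exp(4*I*pi/5))*conj(exp(4*I*pi/5))]
      = (1/5)[(1) + (1) + (1) + (1) + (1)] = 5/5 = 1
  <chi_4*chi_4, chi_4> = (1/5)[1*(1)*conj(1) + 1*(exp(-4*I*pi/5))*conj(exp(-2*I*pi/5)) + 1*(exp(2*I*pi/5))*conj(exp(-4*I*pi/5)) + 1*(exp(-2*I*pi/5))*conj(exp(4*I*pi/5)) + 1*(exp(4*I*pi/5))*conj(exp(2*I*pi/5))]
      = (1/5)[(1) + (exp(-2*I*pi/5)) + (exp(-4*I*pi/5)) + (exp(4*I*pi/5)) + (exp(2*I*pi/5))] = 0/5 = 0
(Exp terms are combined using exp(i*s)*conj(exp(i*t)) = exp(i*(s-t)), and sums of them are collapsed using the identity that for every m > 1 the m distinct m-th roots of unity sum to 0, e.g. 1 + exp(2*I*pi/3) + exp(-2*I*pi/3) = 0.)
Hence the multiplicities are chi_3: 1. Dimension check: dim(chi_4)*dim(chi_4) = 1*1 = 1 and sum (mult * dim) = 1*1 = 1.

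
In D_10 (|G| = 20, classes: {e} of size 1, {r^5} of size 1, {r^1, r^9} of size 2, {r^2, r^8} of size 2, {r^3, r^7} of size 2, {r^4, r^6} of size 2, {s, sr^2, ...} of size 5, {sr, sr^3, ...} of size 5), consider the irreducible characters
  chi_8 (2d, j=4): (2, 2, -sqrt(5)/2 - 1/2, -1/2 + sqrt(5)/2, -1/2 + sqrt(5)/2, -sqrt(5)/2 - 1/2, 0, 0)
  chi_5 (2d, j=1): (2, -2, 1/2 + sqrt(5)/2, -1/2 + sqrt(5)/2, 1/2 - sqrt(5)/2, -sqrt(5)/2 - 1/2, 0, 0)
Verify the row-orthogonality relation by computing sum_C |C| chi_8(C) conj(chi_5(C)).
Sum = 0; so <chi_8, chi_5> = 0 (distinct irreducibles are orthogonal).

Details: Compute term by term over conjugacy classes (|C| * chi_8(C) * conj(chi_5(C))):
  1*(2)*conj(2) + 1*(2)*conj(-2) + 2*(-sqrt(5)/2 - 1/2)*conj(1/2 + sqrt(5)/2) + 2*(-1/2 + sqrt(5)/2)*conj(-1/2 + sqrt(5)/2) + 2*(-1/2 + sqrt(5)/2)*conj(1/2 - sqrt(5)/2) + 2*(-sqrt(5)/2 - 1/2)*conj(-sqrt(5)/2 - 1/2) + 5*(0)*conj(0) + 5*(0)*conj(0)
  = (4) + (-4) + (-3 - sqrt(5)) + (3 - sqrt(5)) + (-3 + sqrt(5)) + (sqrt(5) + 3) + (0) + (0)
  = 0.
Dividing by |G| = 20 gives 0/20 = 0, matching the row-orthogonality relation <chi_8, chi_5> = [chi_8 = chi_5].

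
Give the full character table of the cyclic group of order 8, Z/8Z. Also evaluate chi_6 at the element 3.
Character table of Z/8Z (irreps indexed chi_0,...,chi_7 with chi_k(m) = zeta_8^(k*m), zeta_8 = exp(2*pi*i/8)):
  irrep \ class  {0} (size 1)  {1} (size 1)    {2} (size 1)  {3} (size 1)    {4} (size 1)  {5} (size 1)    {6} (size 1)  {7} (size 1)  
  chi_0          1             1               1             1               1             1               1             1             
  chi_1          1             exp(I*pi/4)     I             exp(3*I*pi/4)   -1            exp(-3*I*pi/4)  -I            exp(-I*pi/4)  
  chi_2          1             I               -1            -I              1             I               -1            -I            
  chi_3          1             exp(3*I*pi/4)   -I            exp(I*pi/4)     -1            exp(-I*pi/4)    I             exp(-3*I*pi/4)
  chi_4          1             -1              1             -1              1             -1              1             -1            
  chi_5          1             exp(-3*I*pi/4)  I             exp(-I*pi/4)    -1            exp(I*pi/4)     -I            exp(3*I*pi/4) 
  chi_6          1             -I              -1            I               1             -I              -1            I             
  chi_7          1             exp(-I*pi/4)    -I            exp(-3*I*pi/4)  -1            exp(3*I*pi/4)   I             exp(I*pi/4)   

Spot check: chi_6(3) = zeta_8^(6*3) = zeta_8^18 = I.

Solution. Z/8Z is abelian, so all 8 irreducible complex representations are 1-dimensional. They are given by chi_k(m) = zeta_8^(k*m) for k = 0,...,7. Row orthogonality: sum_m chi_k(m) conj(chi_l(m)) = 8 * [k = l].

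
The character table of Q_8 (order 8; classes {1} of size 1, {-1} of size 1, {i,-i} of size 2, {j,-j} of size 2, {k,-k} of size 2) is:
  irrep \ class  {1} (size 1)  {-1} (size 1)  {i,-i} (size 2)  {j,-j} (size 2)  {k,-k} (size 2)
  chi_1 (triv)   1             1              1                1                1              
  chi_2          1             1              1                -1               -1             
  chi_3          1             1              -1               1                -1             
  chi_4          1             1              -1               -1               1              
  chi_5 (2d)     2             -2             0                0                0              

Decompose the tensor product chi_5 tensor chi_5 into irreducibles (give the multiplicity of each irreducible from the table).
chi_5 tensor chi_5 = chi_1 + chi_2 + chi_3 + chi_4 (all other irreducibles have multiplicity 0).

Solution. The character of a tensor product is the pointwise product (chi_5 * chi_5)(C) = chi_5(C) * chi_5(C):
  {1}: (2)*(2), {-1}: (-2)*(-2), {i,-i}: (0)*(0), {j,-j}: (0)*(0), {k,-k}: (0)*(0)
so (chi_5 * chi_5) takes values
  {1} -> 4, {-1} -> 4, {i,-i} -> 0, {j,-j} -> 0, {k,-k} -> 0.
Now take the inner product of this character with each irreducible chi from the table, <chi_5*chi_5, chi> = (1/8) sum_C |C| (chi_5*chi_5)(C) conj(chi(C)):
  <chi_5*chi_5, chi_1> = (1/8)[1*(4)*conj(1) + 1*(4)*conj(1) + 2*(0)*conj(1) + 2*(0)*conj(1) + 2*(0)*conj(1)]
      = (1/8)[(4) + (4) + (0) + (0) + (0)] = 8/8 = 1
  <chi_5*chi_5, chi_2> = (1/8)[1*(4)*conj(1) + 1*(4)*conj(1) + 2*(0)*conj(1) + 2*(0)*conj(-1) + 2*(0)*conj(-1)]
      = (1/8)[(4) + (4) + (0) + (0) + (0)] = 8/8 = 1
  <chi_5*chi_5, chi_3> = (1/8)[1*(4)*conj(1) + 1*(4)*conj(1) + 2*(0)*conj(-1) + 2*(0)*conj(1) + 2*(0)*conj(-1)]
      = (1/8)[(4) + (4) + (0) + (0) + (0)] = 8/8 = 1
  <chi_5*chi_5, chi_4> = (1/8)[1*(4)*conj(1) + 1*(4)*conj(1) + 2*(0)*conj(-1) + 2*(0)*conj(-1) + 2*(0)*conj(1)]
      = (1/8)[(4) + (4) + (0) + (0) + (0)] = 8/8 = 1
  <chi_5*chi_5, chi_5> = (1/8)[1*(4)*conj(2) + 1*(4)*conj(-2) + 2*(0)*conj(0) + 2*(0)*conj(0) + 2*(0)*conj(0)]
      = (1/8)[(8) + (-8) + (0) + (0) + (0)] = 0/8 = 0
Hence the multiplicities are chi_1: 1, chi_2: 1, chi_3: 1, chi_4: 1. Dimension check: dim(chi_5)*dim(chi_5) = 2*2 = 4 and sum (mult * dim) = 1*1 + 1*1 + 1*1 + 1*1 = 4.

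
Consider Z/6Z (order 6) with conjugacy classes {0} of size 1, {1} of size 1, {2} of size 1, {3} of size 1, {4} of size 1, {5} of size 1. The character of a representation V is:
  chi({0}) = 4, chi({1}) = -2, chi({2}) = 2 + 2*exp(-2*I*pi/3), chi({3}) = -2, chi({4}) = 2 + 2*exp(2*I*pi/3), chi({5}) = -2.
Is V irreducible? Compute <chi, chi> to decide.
Not irreducible (reducible): <chi, chi> = 6 > 1.

Solution. <chi, chi> = (1/|G|) sum_C |C| * |chi(C)|^2 = (1/6)[1*|4|^2 + 1*|-2|^2 + 1*|2 + 2*exp(-2*I*pi/3)|^2 + 1*|-2|^2 + 1*|2 + 2*exp(2*I*pi/3)|^2 + 1*|-2|^2]
  = (1/6)[(16) + (4) + (4) + (4) + (4) + (4)] = 36/6 = 6.
(Exp terms are combined using exp(i*s)*conj(exp(i*t)) = exp(i*(s-t)), and sums of them are collapsed using the identity that for every m > 1 the m distinct m-th roots of unity sum to 0, e.g. 1 + exp(2*I*pi/3) + exp(-2*I*pi/3) = 0.)
A character is irreducible iff <chi, chi> = 1, so this representation is reducible.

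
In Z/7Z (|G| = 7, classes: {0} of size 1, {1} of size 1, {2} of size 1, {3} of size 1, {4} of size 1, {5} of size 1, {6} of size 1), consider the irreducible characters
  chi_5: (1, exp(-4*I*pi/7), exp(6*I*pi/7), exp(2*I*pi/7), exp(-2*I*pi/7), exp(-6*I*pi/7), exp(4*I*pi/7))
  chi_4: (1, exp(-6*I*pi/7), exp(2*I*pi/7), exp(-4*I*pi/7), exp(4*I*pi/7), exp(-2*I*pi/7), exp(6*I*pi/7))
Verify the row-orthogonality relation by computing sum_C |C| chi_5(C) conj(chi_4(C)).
Sum = 0; so <chi_5, chi_4> = 0 (distinct irreducibles are orthogonal).

Compute term by term over conjugacy classes (|C| * chi_5(C) * conj(chi_4(C))):
  1*(1)*conj(1) + 1*(exp(-4*I*pi/7))*conj(exp(-6*I*pi/7)) + 1*(exp(6*I*pi/7))*conj(exp(2*I*pi/7)) + 1*(exp(2*I*pi/7))*conj(exp(-4*I*pi/7)) + 1*(exp(-2*I*pi/7))*conj(exp(4*I*pi/7)) + 1*(exp(-6*I*pi/7))*conj(exp(-2*I*pi/7)) + 1*(exp(4*I*pi/7))*conj(exp(6*I*pi/7))
  = (1) + (exp(2*I*pi/7)) + (exp(4*I*pi/7)) + (exp(6*I*pi/7)) + (exp(-6*I*pi/7)) + (exp(-4*I*pi/7)) + (exp(-2*I*pi/7))
  = 0.
(Exp terms are combined using exp(i*s)*conj(exp(i*t)) = exp(i*(s-t)), and sums of them are collapsed using the identity that for every m > 1 the m distinct m-th roots of unity sum to 0, e.g. 1 + exp(2*I*pi/3) + exp(-2*I*pi/3) = 0.)
Dividing by |G| = 7 gives 0/7 = 0, matching the row-orthogonality relation <chi_5, chi_4> = [chi_5 = chi_4].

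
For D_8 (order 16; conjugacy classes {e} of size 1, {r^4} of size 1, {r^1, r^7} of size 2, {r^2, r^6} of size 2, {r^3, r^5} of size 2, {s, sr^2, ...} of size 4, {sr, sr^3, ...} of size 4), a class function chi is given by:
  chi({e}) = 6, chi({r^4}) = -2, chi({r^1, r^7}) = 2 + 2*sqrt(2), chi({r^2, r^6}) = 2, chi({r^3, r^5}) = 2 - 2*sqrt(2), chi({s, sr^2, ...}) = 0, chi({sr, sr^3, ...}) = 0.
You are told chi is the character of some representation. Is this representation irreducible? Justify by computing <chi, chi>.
Not irreducible (reducible): <chi, chi> = 6 > 1.

Argument: <chi, chi> = (1/|G|) sum_C |C| * |chi(C)|^2 = (1/16)[1*|6|^2 + 1*|-2|^2 + 2*|2 + 2*sqrt(2)|^2 + 2*|2|^2 + 2*|2 - 2*sqrt(2)|^2 + 4*|0|^2 + 4*|0|^2]
  = (1/16)[(36) + (4) + (16*sqrt(2) + 24) + (8) + (24 - 16*sqrt(2)) + (0) + (0)] = 96/16 = 6.
A character is irreducible iff <chi, chi> = 1, so this representation is reducible.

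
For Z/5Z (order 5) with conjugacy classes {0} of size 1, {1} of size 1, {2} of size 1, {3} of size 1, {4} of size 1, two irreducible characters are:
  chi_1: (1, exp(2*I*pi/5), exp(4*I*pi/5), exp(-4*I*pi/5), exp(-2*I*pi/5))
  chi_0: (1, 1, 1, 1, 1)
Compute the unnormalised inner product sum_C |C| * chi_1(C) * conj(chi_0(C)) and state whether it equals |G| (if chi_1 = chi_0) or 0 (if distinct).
Sum = 0; so <chi_1, chi_0> = 0 (distinct irreducibles are orthogonal).

Justification: Compute term by term over conjugacy classes (|C| * chi_1(C) * conj(chi_0(C))):
  1*(1)*conj(1) + 1*(exp(2*I*pi/5))*conj(1) + 1*(exp(4*I*pi/5))*conj(1) + 1*(exp(-4*I*pi/5))*conj(1) + 1*(exp(-2*I*pi/5))*conj(1)
  = (1) + (exp(2*I*pi/5)) + (exp(4*I*pi/5)) + (exp(-4*I*pi/5)) + (exp(-2*I*pi/5))
  = 0.
(Exp terms are combined using exp(i*s)*conj(exp(i*t)) = exp(i*(s-t)), and sums of them are collapsed using the identity that for every m > 1 the m distinct m-th roots of unity sum to 0, e.g. 1 + exp(2*I*pi/3) + exp(-2*I*pi/3) = 0.)
Dividing by |G| = 5 gives 0/5 = 0, matching the row-orthogonality relation <chi_1, chi_0> = [chi_1 = chi_0].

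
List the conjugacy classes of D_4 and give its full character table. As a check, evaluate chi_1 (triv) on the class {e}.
Conjugacy classes: {e} of size 1, {r^2} of size 1, {r^1, r^3} of size 2, {s, sr^2, ...} of size 2, {sr, sr^3, ...} of size 2.
Character table:
  irrep \ class              {e} (size 1)  {r^2} (size 1)  {r^1, r^3} (size 2)  {s, sr^2, ...} (size 2)  {sr, sr^3, ...} (size 2)
  chi_1 (triv)               1             1               1                    1                        1                       
  chi_2 (sign: r->1, s->-1)  1             1               1                    -1                       -1                      
  chi_3 (r->-1, s->1)        1             1               -1                   1                        -1                      
  chi_4 (r->-1, s->-1)       1             1               -1                   -1                       1                       
  chi_5 (2d, j=1)            2             -2              0                    0                        0                       

Spot check: chi_1 (triv) on {e} = 1.

Argument: D_4 has order 2*4 = 8 with 5 conjugacy classes, hence 5 irreducibles. Sum of squared dims 1 + 1 + 1 + 1 + 4 = 8 = |G|. Linear characters come from the abelianisation; the 2-dimensional irreps have character r^k -> 2*cos(2*pi*j*k/4), reflections -> 0.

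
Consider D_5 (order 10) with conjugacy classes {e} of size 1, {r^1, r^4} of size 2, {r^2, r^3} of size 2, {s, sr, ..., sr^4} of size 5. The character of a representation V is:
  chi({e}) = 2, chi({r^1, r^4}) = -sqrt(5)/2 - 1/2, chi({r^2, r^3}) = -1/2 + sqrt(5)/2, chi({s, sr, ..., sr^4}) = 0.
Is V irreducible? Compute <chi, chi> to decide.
Irreducible: <chi, chi> = 1.

Reasoning: <chi, chi> = (1/|G|) sum_C |C| * |chi(C)|^2 = (1/10)[1*|2|^2 + 2*|-sqrt(5)/2 - 1/2|^2 + 2*|-1/2 + sqrt(5)/2|^2 + 5*|0|^2]
  = (1/10)[(4) + (sqrt(5) + 3) + (3 - sqrt(5)) + (0)] = 10/10 = 1.
A character is irreducible iff <chi, chi> = 1, so this representation is irreducible.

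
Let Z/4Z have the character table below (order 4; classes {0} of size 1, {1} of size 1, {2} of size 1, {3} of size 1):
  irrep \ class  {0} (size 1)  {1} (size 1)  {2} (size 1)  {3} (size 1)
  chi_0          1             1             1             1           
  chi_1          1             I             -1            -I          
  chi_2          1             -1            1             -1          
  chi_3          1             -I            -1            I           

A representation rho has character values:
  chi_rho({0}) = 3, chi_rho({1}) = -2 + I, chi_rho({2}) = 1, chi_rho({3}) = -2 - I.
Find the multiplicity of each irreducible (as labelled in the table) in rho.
Multiplicities: chi_0: 0, chi_1: 1, chi_2: 2, chi_3: 0.

Details: Use <chi_rho, chi> = (1/|G|) sum_C |C| * chi_rho(C) * conj(chi(C)) with |G| = 4 for each irreducible chi in the table:
  <chi_rho, chi_0> = (1/4)[1*(3)*conj(1) + 1*(-2 + I)*conj(1) + 1*(1)*conj(1) + 1*(-2 - I)*conj(1)]
      = (1/4)[(3) + (-2 + I) + (1) + (-2 - I)] = 0/4 = 0
  <chi_rho, chi_1> = (1/4)[1*(3)*conj(1) + 1*(-2 + I)*conj(I) + 1*(1)*conj(-1) + 1*(-2 - I)*conj(-I)]
      = (1/4)[(3) + (1 + 2*I) + (-1) + (1 - 2*I)] = 4/4 = 1
  <chi_rho, chi_2> = (1/4)[1*(3)*conj(1) + 1*(-2 + I)*conj(-1) + 1*(1)*conj(1) + 1*(-2 - I)*conj(-1)]
      = (1/4)[(3) + (2 - I) + (1) + (2 + I)] = 8/4 = 2
  <chi_rho, chi_3> = (1/4)[1*(3)*conj(1) + 1*(-2 + I)*conj(-I) + 1*(1)*conj(-1) + 1*(-2 - I)*conj(I)]
      = (1/4)[(3) + (-1 - 2*I) + (-1) + (-1 + 2*I)] = 0/4 = 0
(Exp terms are combined using exp(i*s)*conj(exp(i*t)) = exp(i*(s-t)), and sums of them are collapsed using the identity that for every m > 1 the m distinct m-th roots of unity sum to 0, e.g. 1 + exp(2*I*pi/3) + exp(-2*I*pi/3) = 0.)
Dimension check: dim(rho) = sum (mult * dim) = 0*1 + 1*1 + 2*1 + 0*1 = 3 = chi_rho(e) = 3.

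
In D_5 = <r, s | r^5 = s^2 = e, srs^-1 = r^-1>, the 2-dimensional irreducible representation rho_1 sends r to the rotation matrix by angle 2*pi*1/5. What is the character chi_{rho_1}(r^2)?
chi_{rho_1}(r^2) = 2*cos(2*pi*1*2/5) = -sqrt(5)/2 - 1/2

Reasoning: rho_1(r^2) is rotation by angle 2*pi*1*2/5, whose trace is 2*cos(2*pi*1*2/5) = -sqrt(5)/2 - 1/2.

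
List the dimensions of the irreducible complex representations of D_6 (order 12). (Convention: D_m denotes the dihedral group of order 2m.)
Dimensions: 1, 1, 1, 1, 2, 2

Reasoning: There are 6 irreducibles (= number of conjugacy classes). Their dimensions d_i satisfy sum d_i^2 = |G| = 12: 1 + 1 + 1 + 1 + 4 + 4 = 12.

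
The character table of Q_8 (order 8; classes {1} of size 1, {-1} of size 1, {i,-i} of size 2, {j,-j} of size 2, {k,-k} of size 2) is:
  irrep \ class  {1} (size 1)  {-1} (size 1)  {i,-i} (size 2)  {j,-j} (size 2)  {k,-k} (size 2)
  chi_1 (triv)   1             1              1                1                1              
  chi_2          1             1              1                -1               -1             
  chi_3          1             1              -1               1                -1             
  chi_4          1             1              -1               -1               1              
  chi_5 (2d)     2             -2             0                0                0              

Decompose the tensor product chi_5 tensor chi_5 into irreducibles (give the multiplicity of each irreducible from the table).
chi_5 tensor chi_5 = chi_1 + chi_2 + chi_3 + chi_4 (all other irreducibles have multiplicity 0).

Explanation: The character of a tensor product is the pointwise product (chi_5 * chi_5)(C) = chi_5(C) * chi_5(C):
  {1}: (2)*(2), {-1}: (-2)*(-2), {i,-i}: (0)*(0), {j,-j}: (0)*(0), {k,-k}: (0)*(0)
so (chi_5 * chi_5) takes values
  {1} -> 4, {-1} -> 4, {i,-i} -> 0, {j,-j} -> 0, {k,-k} -> 0.
Now take the inner product of this character with each irreducible chi from the table, <chi_5*chi_5, chi> = (1/8) sum_C |C| (chi_5*chi_5)(C) conj(chi(C)):
  <chi_5*chi_5, chi_1> = (1/8)[1*(4)*conj(1) + 1*(4)*conj(1) + 2*(0)*conj(1) + 2*(0)*conj(1) + 2*(0)*conj(1)]
      = (1/8)[(4) + (4) + (0) + (0) + (0)] = 8/8 = 1
  <chi_5*chi_5, chi_2> = (1/8)[1*(4)*conj(1) + 1*(4)*conj(1) + 2*(0)*conj(1) + 2*(0)*conj(-1) + 2*(0)*conj(-1)]
      = (1/8)[(4) + (4) + (0) + (0) + (0)] = 8/8 = 1
  <chi_5*chi_5, chi_3> = (1/8)[1*(4)*conj(1) + 1*(4)*conj(1) + 2*(0)*conj(-1) + 2*(0)*conj(1) + 2*(0)*conj(-1)]
      = (1/8)[(4) + (4) + (0) + (0) + (0)] = 8/8 = 1
  <chi_5*chi_5, chi_4> = (1/8)[1*(4)*conj(1) + 1*(4)*conj(1) + 2*(0)*conj(-1) + 2*(0)*conj(-1) + 2*(0)*conj(1)]
      = (1/8)[(4) + (4) + (0) + (0) + (0)] = 8/8 = 1
  <chi_5*chi_5, chi_5> = (1/8)[1*(4)*conj(2) + 1*(4)*conj(-2) + 2*(0)*conj(0) + 2*(0)*conj(0) + 2*(0)*conj(0)]
      = (1/8)[(8) + (-8) + (0) + (0) + (0)] = 0/8 = 0
Hence the multiplicities are chi_1: 1, chi_2: 1, chi_3: 1, chi_4: 1. Dimension check: dim(chi_5)*dim(chi_5) = 2*2 = 4 and sum (mult * dim) = 1*1 + 1*1 + 1*1 + 1*1 = 4.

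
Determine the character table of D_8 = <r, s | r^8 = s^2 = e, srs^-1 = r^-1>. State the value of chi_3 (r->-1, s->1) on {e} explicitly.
Conjugacy classes: {e} of size 1, {r^4} of size 1, {r^1, r^7} of size 2, {r^2, r^6} of size 2, {r^3, r^5} of size 2, {s, sr^2, ...} of size 4, {sr, sr^3, ...} of size 4.
Character table:
  irrep \ class              {e} (size 1)  {r^4} (size 1)  {r^1, r^7} (size 2)  {r^2, r^6} (size 2)  {r^3, r^5} (size 2)  {s, sr^2, ...} (size 4)  {sr, sr^3, ...} (size 4)
  chi_1 (triv)               1             1               1                    1                    1                    1                        1                       
  chi_2 (sign: r->1, s->-1)  1             1               1                    1                    1                    -1                       -1                      
  chi_3 (r->-1, s->1)        1             1               -1                   1                    -1                   1                        -1                      
  chi_4 (r->-1, s->-1)       1             1               -1                   1                    -1                   -1                       1                       
  chi_5 (2d, j=1)            2             -2              sqrt(2)              0                    -sqrt(2)             0                        0                       
  chi_6 (2d, j=2)            2             2               0                    -2                   0                    0                        0                       
  chi_7 (2d, j=3)            2             -2              -sqrt(2)             0                    sqrt(2)              0                        0                       

Spot check: chi_3 (r->-1, s->1) on {e} = 1.

Working: D_8 has order 2*8 = 16 with 7 conjugacy classes, hence 7 irreducibles. Sum of squared dims 1 + 1 + 1 + 1 + 4 + 4 + 4 = 16 = |G|. Linear characters come from the abelianisation; the 2-dimensional irreps have character r^k -> 2*cos(2*pi*j*k/8), reflections -> 0.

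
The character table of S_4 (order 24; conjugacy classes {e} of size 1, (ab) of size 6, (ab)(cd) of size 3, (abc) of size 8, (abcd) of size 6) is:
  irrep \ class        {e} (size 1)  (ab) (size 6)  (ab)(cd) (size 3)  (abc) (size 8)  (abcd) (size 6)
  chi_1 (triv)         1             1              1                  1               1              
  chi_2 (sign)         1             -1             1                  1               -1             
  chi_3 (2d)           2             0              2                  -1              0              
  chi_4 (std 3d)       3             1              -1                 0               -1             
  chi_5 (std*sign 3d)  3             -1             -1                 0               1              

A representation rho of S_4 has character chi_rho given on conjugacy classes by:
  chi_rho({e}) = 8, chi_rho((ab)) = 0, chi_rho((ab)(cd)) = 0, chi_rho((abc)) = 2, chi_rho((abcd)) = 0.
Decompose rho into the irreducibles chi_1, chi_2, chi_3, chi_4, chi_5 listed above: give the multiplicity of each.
Multiplicities: chi_1: 1, chi_2: 1, chi_3: 0, chi_4: 1, chi_5: 1.

Working: Use <chi_rho, chi> = (1/|G|) sum_C |C| * chi_rho(C) * conj(chi(C)) with |G| = 24 for each irreducible chi in the table:
  <chi_rho, chi_1> = (1/24)[1*(8)*conj(1) + 6*(0)*conj(1) + 3*(0)*conj(1) + 8*(2)*conj(1) + 6*(0)*conj(1)]
      = (1/24)[(8) + (0) + (0) + (16) + (0)] = 24/24 = 1
  <chi_rho, chi_2> = (1/24)[1*(8)*conj(1) + 6*(0)*conj(-1) + 3*(0)*conj(1) + 8*(2)*conj(1) + 6*(0)*conj(-1)]
      = (1/24)[(8) + (0) + (0) + (16) + (0)] = 24/24 = 1
  <chi_rho, chi_3> = (1/24)[1*(8)*conj(2) + 6*(0)*conj(0) + 3*(0)*conj(2) + 8*(2)*conj(-1) + 6*(0)*conj(0)]
      = (1/24)[(16) + (0) + (0) + (-16) + (0)] = 0/24 = 0
  <chi_rho, chi_4> = (1/24)[1*(8)*conj(3) + 6*(0)*conj(1) + 3*(0)*conj(-1) + 8*(2)*conj(0) + 6*(0)*conj(-1)]
      = (1/24)[(24) + (0) + (0) + (0) + (0)] = 24/24 = 1
  <chi_rho, chi_5> = (1/24)[1*(8)*conj(3) + 6*(0)*conj(-1) + 3*(0)*conj(-1) + 8*(2)*conj(0) + 6*(0)*conj(1)]
      = (1/24)[(24) + (0) + (0) + (0) + (0)] = 24/24 = 1
Dimension check: dim(rho) = sum (mult * dim) = 1*1 + 1*1 + 0*2 + 1*3 + 1*3 = 8 = chi_rho(e) = 8.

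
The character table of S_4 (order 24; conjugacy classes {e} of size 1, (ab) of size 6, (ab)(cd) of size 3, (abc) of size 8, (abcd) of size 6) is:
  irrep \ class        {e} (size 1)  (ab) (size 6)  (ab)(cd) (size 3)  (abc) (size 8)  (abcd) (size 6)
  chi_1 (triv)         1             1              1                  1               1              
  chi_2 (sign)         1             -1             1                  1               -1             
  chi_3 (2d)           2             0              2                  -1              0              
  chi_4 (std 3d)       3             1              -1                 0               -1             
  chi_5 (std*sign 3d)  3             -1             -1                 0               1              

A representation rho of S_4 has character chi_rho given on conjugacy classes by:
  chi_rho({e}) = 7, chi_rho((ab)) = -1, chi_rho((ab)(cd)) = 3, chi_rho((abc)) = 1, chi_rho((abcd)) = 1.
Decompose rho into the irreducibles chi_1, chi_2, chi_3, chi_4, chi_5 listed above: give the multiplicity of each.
Multiplicities: chi_1: 1, chi_2: 1, chi_3: 1, chi_4: 0, chi_5: 1.

Why: Use <chi_rho, chi> = (1/|G|) sum_C |C| * chi_rho(C) * conj(chi(C)) with |G| = 24 for each irreducible chi in the table:
  <chi_rho, chi_1> = (1/24)[1*(7)*conj(1) + 6*(-1)*conj(1) + 3*(3)*conj(1) + 8*(1)*conj(1) + 6*(1)*conj(1)]
      = (1/24)[(7) + (-6) + (9) + (8) + (6)] = 24/24 = 1
  <chi_rho, chi_2> = (1/24)[1*(7)*conj(1) + 6*(-1)*conj(-1) + 3*(3)*conj(1) + 8*(1)*conj(1) + 6*(1)*conj(-1)]
      = (1/24)[(7) + (6) + (9) + (8) + (-6)] = 24/24 = 1
  <chi_rho, chi_3> = (1/24)[1*(7)*conj(2) + 6*(-1)*conj(0) + 3*(3)*conj(2) + 8*(1)*conj(-1) + 6*(1)*conj(0)]
      = (1/24)[(14) + (0) + (18) + (-8) + (0)] = 24/24 = 1
  <chi_rho, chi_4> = (1/24)[1*(7)*conj(3) + 6*(-1)*conj(1) + 3*(3)*conj(-1) + 8*(1)*conj(0) + 6*(1)*conj(-1)]
      = (1/24)[(21) + (-6) + (-9) + (0) + (-6)] = 0/24 = 0
  <chi_rho, chi_5> = (1/24)[1*(7)*conj(3) + 6*(-1)*conj(-1) + 3*(3)*conj(-1) + 8*(1)*conj(0) + 6*(1)*conj(1)]
      = (1/24)[(21) + (6) + (-9) + (0) + (6)] = 24/24 = 1
Dimension check: dim(rho) = sum (mult * dim) = 1*1 + 1*1 + 1*2 + 0*3 + 1*3 = 7 = chi_rho(e) = 7.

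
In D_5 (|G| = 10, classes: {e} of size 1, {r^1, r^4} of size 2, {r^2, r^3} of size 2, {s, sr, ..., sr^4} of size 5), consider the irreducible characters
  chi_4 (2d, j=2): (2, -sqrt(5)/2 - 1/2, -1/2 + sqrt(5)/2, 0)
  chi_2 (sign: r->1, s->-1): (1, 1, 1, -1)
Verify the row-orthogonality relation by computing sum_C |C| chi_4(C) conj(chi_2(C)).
Sum = 0; so <chi_4, chi_2> = 0 (distinct irreducibles are orthogonal).

Proof sketch: Compute term by term over conjugacy classes (|C| * chi_4(C) * conj(chi_2(C))):
  1*(2)*conj(1) + 2*(-sqrt(5)/2 - 1/2)*conj(1) + 2*(-1/2 + sqrt(5)/2)*conj(1) + 5*(0)*conj(-1)
  = (2) + (-sqrt(5) - 1) + (-1 + sqrt(5)) + (0)
  = 0.
Dividing by |G| = 10 gives 0/10 = 0, matching the row-orthogonality relation <chi_4, chi_2> = [chi_4 = chi_2].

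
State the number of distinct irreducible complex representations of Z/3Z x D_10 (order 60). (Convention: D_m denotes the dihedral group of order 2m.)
24

Why: The number of irreducible complex representations of a finite group equals its number of conjugacy classes. For a direct product, #classes(G x H) = #classes(G) * #classes(H). Z/3Z has 3 classes (abelian), D_10 has 8 classes, so 3 * 8 = 24, so Z/3Z x D_10 (order 60) has exactly 24 irreducible complex representations.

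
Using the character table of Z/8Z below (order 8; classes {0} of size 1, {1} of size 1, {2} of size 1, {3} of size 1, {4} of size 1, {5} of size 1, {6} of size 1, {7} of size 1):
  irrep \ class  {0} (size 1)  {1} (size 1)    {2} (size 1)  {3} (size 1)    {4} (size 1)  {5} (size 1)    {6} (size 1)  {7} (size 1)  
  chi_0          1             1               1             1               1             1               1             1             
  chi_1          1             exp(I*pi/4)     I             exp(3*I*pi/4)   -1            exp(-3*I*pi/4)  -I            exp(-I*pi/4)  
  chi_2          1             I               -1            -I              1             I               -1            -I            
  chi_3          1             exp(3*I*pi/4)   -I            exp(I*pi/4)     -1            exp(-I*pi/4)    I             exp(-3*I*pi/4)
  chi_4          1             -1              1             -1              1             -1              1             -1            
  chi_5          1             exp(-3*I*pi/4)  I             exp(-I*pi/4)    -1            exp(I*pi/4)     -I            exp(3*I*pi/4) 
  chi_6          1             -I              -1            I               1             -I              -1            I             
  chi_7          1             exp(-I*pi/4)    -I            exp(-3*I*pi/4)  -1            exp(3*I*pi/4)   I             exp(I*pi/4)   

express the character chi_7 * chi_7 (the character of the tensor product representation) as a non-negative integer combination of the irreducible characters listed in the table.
chi_7 tensor chi_7 = chi_6 (all other irreducibles have multiplicity 0).

The character of a tensor product is the pointwise product (chi_7 * chi_7)(C) = chi_7(C) * chi_7(C):
  {0}: (1)*(1), {1}: (exp(-I*pi/4))*(exp(-I*pi/4)), {2}: (-I)*(-I), {3}: (exp(-3*I*pi/4))*(exp(-3*I*pi/4)), {4}: (-1)*(-1), {5}: (exp(3*I*pi/4))*(exp(3*I*pi/4)), {6}: (I)*(I), {7}: (exp(I*pi/4))*(exp(I*pi/4))
so (chi_7 * chi_7) takes values
  {0} -> 1, {1} -> -I, {2} -> -1, {3} -> I, {4} -> 1, {5} -> -I, {6} -> -1, {7} -> I.
Now take the inner product of this character with each irreducible chi from the table, <chi_7*chi_7, chi> = (1/8) sum_C |C| (chi_7*chi_7)(C) conj(chi(C)):
  <chi_7*chi_7, chi_0> = (1/8)[1*(1)*conj(1) + 1*(-I)*conj(1) + 1*(-1)*conj(1) + 1*(I)*conj(1) + 1*(1)*conj(1) + 1*(-I)*conj(1) + 1*(-1)*conj(1) + 1*(I)*conj(1)]
      = (1/8)[(1) + (-I) + (-1) + (I) + (1) + (-I) + (-1) + (I)] = 0/8 = 0
  <chi_7*chi_7, chi_1> = (1/8)[1*(1)*conj(1) + 1*(-I)*conj(exp(I*pi/4)) + 1*(-1)*conj(I) + 1*(I)*conj(exp(3*I*pi/4)) + 1*(1)*conj(-1) + 1*(-I)*conj(exp(-3*I*pi/4)) + 1*(-1)*conj(-I) + 1*(I)*conj(exp(-I*pi/4))]
      = (1/8)[(1) + (-exp(I*pi/4)) + (I) + (exp(-I*pi/4)) + (-1) + (-exp(-3*I*pi/4)) + (-I) + (exp(3*I*pi/4))] = 0/8 = 0
  <chi_7*chi_7, chi_2> = (1/8)[1*(1)*conj(1) + 1*(-I)*conj(I) + 1*(-1)*conj(-1) + 1*(I)*conj(-I) + 1*(1)*conj(1) + 1*(-I)*conj(I) + 1*(-1)*conj(-1) + 1*(I)*conj(-I)]
      = (1/8)[(1) + (-1) + (1) + (-1) + (1) + (-1) + (1) + (-1)] = 0/8 = 0
  <chi_7*chi_7, chi_3> = (1/8)[1*(1)*conj(1) + 1*(-I)*conj(exp(3*I*pi/4)) + 1*(-1)*conj(-I) + 1*(I)*conj(exp(I*pi/4)) + 1*(1)*conj(-1) + 1*(-I)*conj(exp(-I*pi/4)) + 1*(-1)*conj(I) + 1*(I)*conj(exp(-3*I*pi/4))]
      = (1/8)[(1) + (-exp(-I*pi/4)) + (-I) + (exp(I*pi/4)) + (-1) + (-exp(3*I*pi/4)) + (I) + (exp(-3*I*pi/4))] = 0/8 = 0
  <chi_7*chi_7, chi_4> = (1/8)[1*(1)*conj(1) + 1*(-I)*conj(-1) + 1*(-1)*conj(1) + 1*(I)*conj(-1) + 1*(1)*conj(1) + 1*(-I)*conj(-1) + 1*(-1)*conj(1) + 1*(I)*conj(-1)]
      = (1/8)[(1) + (I) + (-1) + (-I) + (1) + (I) + (-1) + (-I)] = 0/8 = 0
  <chi_7*chi_7, chi_5> = (1/8)[1*(1)*conj(1) + 1*(-I)*conj(exp(-3*I*pi/4)) + 1*(-1)*conj(I) + 1*(I)*conj(exp(-I*pi/4)) + 1*(1)*conj(-1) + 1*(-I)*conj(exp(I*pi/4)) + 1*(-1)*conj(-I) + 1*(I)*conj(exp(3*I*pi/4))]
      = (1/8)[(1) + (-exp(-3*I*pi/4)) + (I) + (exp(3*I*pi/4)) + (-1) + (-exp(I*pi/4)) + (-I) + (exp(-I*pi/4))] = 0/8 = 0
  <chi_7*chi_7, chi_6> = (1/8)[1*(1)*conj(1) + 1*(-I)*conj(-I) + 1*(-1)*conj(-1) + 1*(I)*conj(I) + 1*(1)*conj(1) + 1*(-I)*conj(-I) + 1*(-1)*conj(-1) + 1*(I)*conj(I)]
      = (1/8)[(1) + (1) + (1) + (1) + (1) + (1) + (1) + (1)] = 8/8 = 1
  <chi_7*chi_7, chi_7> = (1/8)[1*(1)*conj(1) + 1*(-I)*conj(exp(-I*pi/4)) + 1*(-1)*conj(-I) + 1*(I)*conj(exp(-3*I*pi/4)) + 1*(1)*conj(-1) + 1*(-I)*conj(exp(3*I*pi/4)) + 1*(-1)*conj(I) + 1*(I)*conj(exp(I*pi/4))]
      = (1/8)[(1) + (-exp(3*I*pi/4)) + (-I) + (exp(-3*I*pi/4)) + (-1) + (-exp(-I*pi/4)) + (I) + (exp(I*pi/4))] = 0/8 = 0
(Exp terms are combined using exp(i*s)*conj(exp(i*t)) = exp(i*(s-t)), and sums of them are collapsed using the identity that for every m > 1 the m distinct m-th roots of unity sum to 0, e.g. 1 + exp(2*I*pi/3) + exp(-2*I*pi/3) = 0.)
Hence the multiplicities are chi_6: 1. Dimension check: dim(chi_7)*dim(chi_7) = 1*1 = 1 and sum (mult * dim) = 1*1 = 1.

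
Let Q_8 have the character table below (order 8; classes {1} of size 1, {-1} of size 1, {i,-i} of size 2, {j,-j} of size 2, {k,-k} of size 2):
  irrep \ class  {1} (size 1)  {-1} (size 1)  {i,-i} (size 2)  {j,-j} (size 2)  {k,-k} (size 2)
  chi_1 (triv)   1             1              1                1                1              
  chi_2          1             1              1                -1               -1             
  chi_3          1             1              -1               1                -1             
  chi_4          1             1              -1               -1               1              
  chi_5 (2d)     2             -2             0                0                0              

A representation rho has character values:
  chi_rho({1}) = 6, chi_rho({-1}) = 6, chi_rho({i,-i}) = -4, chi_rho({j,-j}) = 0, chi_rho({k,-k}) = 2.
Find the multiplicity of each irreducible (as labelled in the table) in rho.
Multiplicities: chi_1: 1, chi_2: 0, chi_3: 2, chi_4: 3, chi_5: 0.

Reasoning: Use <chi_rho, chi> = (1/|G|) sum_C |C| * chi_rho(C) * conj(chi(C)) with |G| = 8 for each irreducible chi in the table:
  <chi_rho, chi_1> = (1/8)[1*(6)*conj(1) + 1*(6)*conj(1) + 2*(-4)*conj(1) + 2*(0)*conj(1) + 2*(2)*conj(1)]
      = (1/8)[(6) + (6) + (-8) + (0) + (4)] = 8/8 = 1
  <chi_rho, chi_2> = (1/8)[1*(6)*conj(1) + 1*(6)*conj(1) + 2*(-4)*conj(1) + 2*(0)*conj(-1) + 2*(2)*conj(-1)]
      = (1/8)[(6) + (6) + (-8) + (0) + (-4)] = 0/8 = 0
  <chi_rho, chi_3> = (1/8)[1*(6)*conj(1) + 1*(6)*conj(1) + 2*(-4)*conj(-1) + 2*(0)*conj(1) + 2*(2)*conj(-1)]
      = (1/8)[(6) + (6) + (8) + (0) + (-4)] = 16/8 = 2
  <chi_rho, chi_4> = (1/8)[1*(6)*conj(1) + 1*(6)*conj(1) + 2*(-4)*conj(-1) + 2*(0)*conj(-1) + 2*(2)*conj(1)]
      = (1/8)[(6) + (6) + (8) + (0) + (4)] = 24/8 = 3
  <chi_rho, chi_5> = (1/8)[1*(6)*conj(2) + 1*(6)*conj(-2) + 2*(-4)*conj(0) + 2*(0)*conj(0) + 2*(2)*conj(0)]
      = (1/8)[(12) + (-12) + (0) + (0) + (0)] = 0/8 = 0
Dimension check: dim(rho) = sum (mult * dim) = 1*1 + 0*1 + 2*1 + 3*1 + 0*2 = 6 = chi_rho(e) = 6.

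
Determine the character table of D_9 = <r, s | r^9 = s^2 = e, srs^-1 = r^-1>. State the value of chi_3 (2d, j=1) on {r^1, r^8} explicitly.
Conjugacy classes: {e} of size 1, {r^1, r^8} of size 2, {r^2, r^7} of size 2, {r^3, r^6} of size 2, {r^4, r^5} of size 2, {s, sr, ..., sr^8} of size 9.
Character table:
  irrep \ class              {e} (size 1)  {r^1, r^8} (size 2)  {r^2, r^7} (size 2)  {r^3, r^6} (size 2)  {r^4, r^5} (size 2)  {s, sr, ..., sr^8} (size 9)
  chi_1 (triv)               1             1                    1                    1                    1                    1                          
  chi_2 (sign: r->1, s->-1)  1             1                    1                    1                    1                    -1                         
  chi_3 (2d, j=1)            2             2*cos(2*pi/9)        2*cos(4*pi/9)        -1                   -2*cos(pi/9)         0                          
  chi_4 (2d, j=2)            2             2*cos(4*pi/9)        -2*cos(pi/9)         -1                   2*cos(2*pi/9)        0                          
  chi_5 (2d, j=3)            2             -1                   -1                   2                    -1                   0                          
  chi_6 (2d, j=4)            2             -2*cos(pi/9)         2*cos(2*pi/9)        -1                   2*cos(4*pi/9)        0                          

Spot check: chi_3 (2d, j=1) on {r^1, r^8} = 2*cos(2*pi/9).

Argument: D_9 has order 2*9 = 18 with 6 conjugacy classes, hence 6 irreducibles. Sum of squared dims 1 + 1 + 4 + 4 + 4 + 4 = 18 = |G|. Linear characters come from the abelianisation; the 2-dimensional irreps have character r^k -> 2*cos(2*pi*j*k/9), reflections -> 0.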